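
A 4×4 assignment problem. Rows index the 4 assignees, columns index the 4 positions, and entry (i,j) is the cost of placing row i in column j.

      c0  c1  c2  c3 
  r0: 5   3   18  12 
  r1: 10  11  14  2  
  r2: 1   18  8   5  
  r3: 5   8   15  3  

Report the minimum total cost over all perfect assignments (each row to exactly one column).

optimal assignment: row0→col1 (cost 3), row1→col3 (cost 2), row2→col2 (cost 8), row3→col0 (cost 5)
total = 3 + 2 + 8 + 5 = 18

Minimum assignment cost: 18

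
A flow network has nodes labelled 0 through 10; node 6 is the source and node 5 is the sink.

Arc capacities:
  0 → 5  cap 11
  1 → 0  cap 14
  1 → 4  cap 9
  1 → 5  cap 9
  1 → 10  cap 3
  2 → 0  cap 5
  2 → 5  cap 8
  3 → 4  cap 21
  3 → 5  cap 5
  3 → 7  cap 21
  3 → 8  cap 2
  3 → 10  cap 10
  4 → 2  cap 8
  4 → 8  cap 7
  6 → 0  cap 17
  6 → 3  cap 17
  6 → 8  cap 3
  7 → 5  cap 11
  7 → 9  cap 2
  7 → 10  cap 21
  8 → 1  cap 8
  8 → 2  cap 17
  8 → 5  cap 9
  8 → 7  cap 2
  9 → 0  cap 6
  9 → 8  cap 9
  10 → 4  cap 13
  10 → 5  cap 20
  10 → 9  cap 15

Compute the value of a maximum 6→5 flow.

augment #1: 6→0→5 bottleneck 11, total now 11
augment #2: 6→3→5 bottleneck 5, total now 16
augment #3: 6→8→5 bottleneck 3, total now 19
augment #4: 6→3→7→5 bottleneck 11, total now 30
augment #5: 6→3→8→5 bottleneck 1, total now 31

Maximum flow value: 31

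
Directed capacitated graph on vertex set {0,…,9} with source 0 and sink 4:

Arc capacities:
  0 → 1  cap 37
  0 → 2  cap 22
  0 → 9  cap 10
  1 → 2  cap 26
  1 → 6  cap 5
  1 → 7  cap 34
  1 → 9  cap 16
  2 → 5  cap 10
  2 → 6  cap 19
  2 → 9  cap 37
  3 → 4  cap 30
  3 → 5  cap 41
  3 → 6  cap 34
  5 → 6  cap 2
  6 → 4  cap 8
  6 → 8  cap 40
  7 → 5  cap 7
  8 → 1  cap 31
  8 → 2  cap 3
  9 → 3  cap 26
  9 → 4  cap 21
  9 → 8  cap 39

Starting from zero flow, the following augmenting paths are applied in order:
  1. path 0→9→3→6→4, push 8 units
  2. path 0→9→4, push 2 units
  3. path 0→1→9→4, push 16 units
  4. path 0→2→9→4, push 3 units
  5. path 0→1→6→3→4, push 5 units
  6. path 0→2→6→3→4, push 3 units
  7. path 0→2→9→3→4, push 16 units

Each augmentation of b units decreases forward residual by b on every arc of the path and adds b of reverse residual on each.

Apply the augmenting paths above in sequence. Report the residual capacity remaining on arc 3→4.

after path 1 (0→9→3→6→4, push 8): res(3,4)=30
after path 2 (0→9→4, push 2): res(3,4)=30
after path 3 (0→1→9→4, push 16): res(3,4)=30
after path 4 (0→2→9→4, push 3): res(3,4)=30
after path 5 (0→1→6→3→4, push 5): res(3,4)=25
after path 6 (0→2→6→3→4, push 3): res(3,4)=22
after path 7 (0→2→9→3→4, push 16): res(3,4)=6

Residual capacity of (3,4): 6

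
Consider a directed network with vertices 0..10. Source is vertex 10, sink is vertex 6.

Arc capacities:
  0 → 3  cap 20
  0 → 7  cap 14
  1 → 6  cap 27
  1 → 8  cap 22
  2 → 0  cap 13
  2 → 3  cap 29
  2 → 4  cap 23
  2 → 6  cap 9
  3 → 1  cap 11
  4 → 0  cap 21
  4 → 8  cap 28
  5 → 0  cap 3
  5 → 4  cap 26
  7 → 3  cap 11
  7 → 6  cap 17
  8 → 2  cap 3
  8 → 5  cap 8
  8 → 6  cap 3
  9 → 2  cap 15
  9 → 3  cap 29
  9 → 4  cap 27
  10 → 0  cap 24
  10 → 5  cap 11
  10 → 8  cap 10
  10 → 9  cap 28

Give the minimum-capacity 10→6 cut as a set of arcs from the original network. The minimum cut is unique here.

Min-cut arcs: {(0,7), (2,6), (3,1), (8,6)} (total capacity 37)

augment #1: 10→8→6 push 3
augment #2: 10→0→7→6 push 14
augment #3: 10→8→2→6 push 3
augment #4: 10→9→2→6 push 6
augment #5: 10→0→3→1→6 push 10
augment #6: 10→9→3→1→6 push 1
max flow = 37; residual-reachable set from 10 gives S-side
cut edges (S→T): {(0,7), (2,6), (3,1), (8,6)} total cap 37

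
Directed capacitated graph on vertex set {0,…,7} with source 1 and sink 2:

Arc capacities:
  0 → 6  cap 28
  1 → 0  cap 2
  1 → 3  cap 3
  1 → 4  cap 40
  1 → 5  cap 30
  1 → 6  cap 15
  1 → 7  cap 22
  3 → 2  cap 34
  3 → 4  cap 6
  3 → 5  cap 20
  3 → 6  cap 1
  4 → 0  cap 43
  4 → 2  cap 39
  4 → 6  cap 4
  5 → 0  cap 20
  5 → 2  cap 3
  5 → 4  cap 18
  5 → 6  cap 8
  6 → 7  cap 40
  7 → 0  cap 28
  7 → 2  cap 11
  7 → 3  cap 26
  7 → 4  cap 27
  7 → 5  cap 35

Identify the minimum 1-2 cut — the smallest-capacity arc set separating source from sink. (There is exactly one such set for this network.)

Min-cut arcs: {(1,3), (4,2), (5,2), (7,2), (7,3)} (total capacity 82)

augment #1: 1→3→2 push 3
augment #2: 1→4→2 push 39
augment #3: 1→5→2 push 3
augment #4: 1→7→2 push 11
augment #5: 1→7→3→2 push 11
augment #6: 1→6→7→3→2 push 15
max flow = 82; residual-reachable set from 1 gives S-side
cut edges (S→T): {(1,3), (4,2), (5,2), (7,2), (7,3)} total cap 82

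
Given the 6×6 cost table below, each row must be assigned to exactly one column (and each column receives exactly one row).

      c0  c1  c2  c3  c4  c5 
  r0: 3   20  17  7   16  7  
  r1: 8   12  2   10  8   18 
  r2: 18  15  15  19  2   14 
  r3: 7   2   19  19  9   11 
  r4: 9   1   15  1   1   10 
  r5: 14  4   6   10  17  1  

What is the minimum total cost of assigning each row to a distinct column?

Minimum assignment cost: 11

optimal assignment: row0→col0 (cost 3), row1→col2 (cost 2), row2→col4 (cost 2), row3→col1 (cost 2), row4→col3 (cost 1), row5→col5 (cost 1)
total = 3 + 2 + 2 + 2 + 1 + 1 = 11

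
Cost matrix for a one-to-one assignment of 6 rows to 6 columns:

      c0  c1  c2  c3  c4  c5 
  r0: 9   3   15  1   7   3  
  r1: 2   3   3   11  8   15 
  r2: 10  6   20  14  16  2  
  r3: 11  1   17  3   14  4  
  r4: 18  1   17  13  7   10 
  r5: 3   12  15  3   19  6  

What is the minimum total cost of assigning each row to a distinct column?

Minimum assignment cost: 17

optimal assignment: row0→col3 (cost 1), row1→col2 (cost 3), row2→col5 (cost 2), row3→col1 (cost 1), row4→col4 (cost 7), row5→col0 (cost 3)
total = 1 + 3 + 2 + 1 + 7 + 3 = 17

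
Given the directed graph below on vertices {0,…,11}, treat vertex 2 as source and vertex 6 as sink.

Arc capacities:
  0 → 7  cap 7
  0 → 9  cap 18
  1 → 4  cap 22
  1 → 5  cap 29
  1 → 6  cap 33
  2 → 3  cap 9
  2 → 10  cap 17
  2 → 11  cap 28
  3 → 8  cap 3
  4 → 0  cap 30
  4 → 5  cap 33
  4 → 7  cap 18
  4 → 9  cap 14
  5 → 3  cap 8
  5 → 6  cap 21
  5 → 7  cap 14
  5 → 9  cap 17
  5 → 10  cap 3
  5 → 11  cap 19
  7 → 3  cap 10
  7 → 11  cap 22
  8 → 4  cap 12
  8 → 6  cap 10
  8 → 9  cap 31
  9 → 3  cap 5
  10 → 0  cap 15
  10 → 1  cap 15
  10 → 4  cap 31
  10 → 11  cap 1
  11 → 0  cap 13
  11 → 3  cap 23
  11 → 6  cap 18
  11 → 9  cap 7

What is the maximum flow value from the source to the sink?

Maximum flow value: 38

augment #1: 2→11→6 bottleneck 18, total now 18
augment #2: 2→3→8→6 bottleneck 3, total now 21
augment #3: 2→10→1→6 bottleneck 15, total now 36
augment #4: 2→10→4→5→6 bottleneck 2, total now 38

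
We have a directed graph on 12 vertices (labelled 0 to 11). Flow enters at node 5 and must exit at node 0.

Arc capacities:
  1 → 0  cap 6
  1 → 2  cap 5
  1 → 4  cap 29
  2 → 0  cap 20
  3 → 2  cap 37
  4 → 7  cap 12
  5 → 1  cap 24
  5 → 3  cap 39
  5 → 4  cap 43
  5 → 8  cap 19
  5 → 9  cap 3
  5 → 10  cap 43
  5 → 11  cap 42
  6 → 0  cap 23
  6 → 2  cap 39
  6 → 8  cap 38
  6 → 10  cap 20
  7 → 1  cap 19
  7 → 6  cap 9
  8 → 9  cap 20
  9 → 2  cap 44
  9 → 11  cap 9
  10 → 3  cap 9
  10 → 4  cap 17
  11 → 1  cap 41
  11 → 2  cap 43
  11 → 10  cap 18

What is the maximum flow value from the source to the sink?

Maximum flow value: 35

augment #1: 5→1→0 bottleneck 6, total now 6
augment #2: 5→1→2→0 bottleneck 5, total now 11
augment #3: 5→3→2→0 bottleneck 15, total now 26
augment #4: 5→4→7→6→0 bottleneck 9, total now 35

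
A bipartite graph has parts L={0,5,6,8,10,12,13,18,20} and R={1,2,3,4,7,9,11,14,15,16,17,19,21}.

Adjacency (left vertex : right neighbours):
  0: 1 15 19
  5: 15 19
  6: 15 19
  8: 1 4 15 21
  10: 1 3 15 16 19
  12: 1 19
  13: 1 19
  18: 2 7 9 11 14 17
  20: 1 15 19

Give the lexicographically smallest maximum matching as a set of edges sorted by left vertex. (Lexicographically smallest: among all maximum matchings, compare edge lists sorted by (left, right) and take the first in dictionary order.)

Lex-smallest maximum matching: {(0,1), (5,15), (6,19), (8,4), (10,3), (18,2)}

|M| = 6 (so the lex-smallest maximum matching has 6 edges)
process left vertices in ascending order; for each, take the smallest-labelled available neighbour that still permits 6 edges overall, or leave it unmatched if none does
lex-smallest matching: {0-1, 5-15, 6-19, 8-4, 10-3, 18-2}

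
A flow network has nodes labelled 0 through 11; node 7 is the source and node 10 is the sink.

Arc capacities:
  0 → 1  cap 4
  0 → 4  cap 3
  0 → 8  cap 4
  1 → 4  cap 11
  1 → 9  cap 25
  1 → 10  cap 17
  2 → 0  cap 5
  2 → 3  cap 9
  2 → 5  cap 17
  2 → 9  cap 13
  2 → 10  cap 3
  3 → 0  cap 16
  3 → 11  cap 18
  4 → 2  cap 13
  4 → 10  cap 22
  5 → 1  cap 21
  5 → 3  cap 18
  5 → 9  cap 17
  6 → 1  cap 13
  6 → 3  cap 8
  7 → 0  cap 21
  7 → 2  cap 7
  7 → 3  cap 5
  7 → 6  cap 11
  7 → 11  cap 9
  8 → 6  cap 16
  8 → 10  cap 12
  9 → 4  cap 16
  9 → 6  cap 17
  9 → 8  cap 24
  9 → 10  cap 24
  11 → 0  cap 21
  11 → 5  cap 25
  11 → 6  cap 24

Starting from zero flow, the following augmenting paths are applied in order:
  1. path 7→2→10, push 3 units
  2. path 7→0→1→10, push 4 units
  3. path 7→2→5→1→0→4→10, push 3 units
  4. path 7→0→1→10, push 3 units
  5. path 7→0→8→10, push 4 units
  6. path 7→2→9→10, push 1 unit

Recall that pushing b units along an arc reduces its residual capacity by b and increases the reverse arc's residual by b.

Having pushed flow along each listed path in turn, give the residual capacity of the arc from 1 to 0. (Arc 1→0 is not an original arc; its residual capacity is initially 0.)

Residual capacity of (1,0): 4

after path 1 (7→2→10, push 3): res(1,0)=0
after path 2 (7→0→1→10, push 4): res(1,0)=4
after path 3 (7→2→5→1→0→4→10, push 3): res(1,0)=1
after path 4 (7→0→1→10, push 3): res(1,0)=4
after path 5 (7→0→8→10, push 4): res(1,0)=4
after path 6 (7→2→9→10, push 1): res(1,0)=4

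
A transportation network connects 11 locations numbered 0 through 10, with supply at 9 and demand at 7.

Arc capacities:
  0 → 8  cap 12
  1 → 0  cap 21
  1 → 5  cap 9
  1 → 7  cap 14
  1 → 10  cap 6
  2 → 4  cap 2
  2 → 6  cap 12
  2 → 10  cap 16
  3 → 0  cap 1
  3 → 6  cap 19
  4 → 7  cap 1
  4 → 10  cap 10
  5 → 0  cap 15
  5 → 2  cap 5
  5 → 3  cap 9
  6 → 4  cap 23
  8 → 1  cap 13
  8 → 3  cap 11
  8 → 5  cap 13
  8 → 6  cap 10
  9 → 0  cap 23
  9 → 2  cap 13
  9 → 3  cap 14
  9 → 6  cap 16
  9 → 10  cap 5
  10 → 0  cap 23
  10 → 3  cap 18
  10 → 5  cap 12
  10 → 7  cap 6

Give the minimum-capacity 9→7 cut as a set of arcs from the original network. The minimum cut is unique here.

Min-cut arcs: {(0,8), (4,7), (10,7)} (total capacity 19)

augment #1: 9→10→7 push 5
augment #2: 9→2→4→7 push 1
augment #3: 9→2→10→7 push 1
augment #4: 9→0→8→1→7 push 12
max flow = 19; residual-reachable set from 9 gives S-side
cut edges (S→T): {(0,8), (4,7), (10,7)} total cap 19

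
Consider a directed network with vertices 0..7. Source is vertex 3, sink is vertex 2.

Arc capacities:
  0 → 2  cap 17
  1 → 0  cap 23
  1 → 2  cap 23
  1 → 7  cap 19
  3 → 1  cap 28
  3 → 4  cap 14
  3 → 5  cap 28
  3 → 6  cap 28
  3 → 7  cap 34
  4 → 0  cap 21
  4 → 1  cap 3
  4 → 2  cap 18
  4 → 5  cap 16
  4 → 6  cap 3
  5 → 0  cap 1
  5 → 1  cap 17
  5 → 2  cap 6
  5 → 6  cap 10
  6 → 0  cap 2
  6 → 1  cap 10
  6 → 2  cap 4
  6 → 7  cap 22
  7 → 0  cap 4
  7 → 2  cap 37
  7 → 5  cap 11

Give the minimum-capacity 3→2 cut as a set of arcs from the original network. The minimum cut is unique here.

Min-cut arcs: {(0,2), (1,2), (3,4), (5,2), (6,2), (7,2)} (total capacity 101)

augment #1: 3→1→2 push 23
augment #2: 3→4→2 push 14
augment #3: 3→5→2 push 6
augment #4: 3→6→2 push 4
augment #5: 3→7→2 push 34
augment #6: 3→1→0→2 push 5
augment #7: 3→5→0→2 push 1
augment #8: 3→6→0→2 push 2
augment #9: 3→6→7→2 push 3
augment #10: 3→5→1→0→2 push 9
max flow = 101; residual-reachable set from 3 gives S-side
cut edges (S→T): {(0,2), (1,2), (3,4), (5,2), (6,2), (7,2)} total cap 101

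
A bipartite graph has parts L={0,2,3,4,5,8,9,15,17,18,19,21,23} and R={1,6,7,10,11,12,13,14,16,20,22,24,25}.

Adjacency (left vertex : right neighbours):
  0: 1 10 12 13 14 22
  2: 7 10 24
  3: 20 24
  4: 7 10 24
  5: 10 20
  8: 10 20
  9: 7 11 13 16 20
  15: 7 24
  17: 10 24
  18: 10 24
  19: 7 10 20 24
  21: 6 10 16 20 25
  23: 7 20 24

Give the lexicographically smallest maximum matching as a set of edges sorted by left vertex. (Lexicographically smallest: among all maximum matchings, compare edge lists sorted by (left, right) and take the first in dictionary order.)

Lex-smallest maximum matching: {(0,1), (2,7), (3,20), (4,10), (9,11), (15,24), (21,6)}

|M| = 7 (so the lex-smallest maximum matching has 7 edges)
process left vertices in ascending order; for each, take the smallest-labelled available neighbour that still permits 7 edges overall, or leave it unmatched if none does
lex-smallest matching: {0-1, 2-7, 3-20, 4-10, 9-11, 15-24, 21-6}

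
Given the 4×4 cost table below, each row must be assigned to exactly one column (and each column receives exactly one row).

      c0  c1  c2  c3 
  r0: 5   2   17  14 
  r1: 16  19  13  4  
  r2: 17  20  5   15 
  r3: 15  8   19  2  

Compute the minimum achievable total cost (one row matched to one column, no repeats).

optimal assignment: row0→col0 (cost 5), row1→col3 (cost 4), row2→col2 (cost 5), row3→col1 (cost 8)
total = 5 + 4 + 5 + 8 = 22

Minimum assignment cost: 22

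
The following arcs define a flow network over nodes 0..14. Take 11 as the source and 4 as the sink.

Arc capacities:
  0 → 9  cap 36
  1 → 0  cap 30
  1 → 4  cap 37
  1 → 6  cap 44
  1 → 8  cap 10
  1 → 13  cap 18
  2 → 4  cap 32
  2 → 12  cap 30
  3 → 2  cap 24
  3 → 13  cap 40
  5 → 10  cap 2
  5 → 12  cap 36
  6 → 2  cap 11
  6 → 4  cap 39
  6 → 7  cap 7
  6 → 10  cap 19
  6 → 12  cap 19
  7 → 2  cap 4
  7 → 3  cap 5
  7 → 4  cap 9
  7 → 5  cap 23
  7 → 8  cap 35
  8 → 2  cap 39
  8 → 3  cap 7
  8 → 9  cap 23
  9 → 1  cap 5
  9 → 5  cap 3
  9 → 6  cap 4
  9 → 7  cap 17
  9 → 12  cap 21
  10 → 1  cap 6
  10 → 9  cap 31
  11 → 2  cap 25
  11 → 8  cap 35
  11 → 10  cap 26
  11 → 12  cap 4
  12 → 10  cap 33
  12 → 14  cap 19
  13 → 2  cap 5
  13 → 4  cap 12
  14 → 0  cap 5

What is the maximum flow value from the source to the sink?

Maximum flow value: 68

augment #1: 11→2→4 bottleneck 25, total now 25
augment #2: 11→8→2→4 bottleneck 7, total now 32
augment #3: 11→10→1→4 bottleneck 6, total now 38
augment #4: 11→8→3→13→4 bottleneck 7, total now 45
augment #5: 11→8→9→1→4 bottleneck 5, total now 50
augment #6: 11→8→9→6→4 bottleneck 4, total now 54
augment #7: 11→8→9→7→4 bottleneck 9, total now 63
augment #8: 11→8→9→7→3→13→4 bottleneck 3, total now 66
augment #9: 11→10→9→7→3→13→4 bottleneck 2, total now 68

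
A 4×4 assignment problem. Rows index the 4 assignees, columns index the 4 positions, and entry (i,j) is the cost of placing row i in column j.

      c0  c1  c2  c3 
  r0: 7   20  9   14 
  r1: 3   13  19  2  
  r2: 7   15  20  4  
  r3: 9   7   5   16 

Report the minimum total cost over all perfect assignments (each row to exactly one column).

optimal assignment: row0→col2 (cost 9), row1→col0 (cost 3), row2→col3 (cost 4), row3→col1 (cost 7)
total = 9 + 3 + 4 + 7 = 23

Minimum assignment cost: 23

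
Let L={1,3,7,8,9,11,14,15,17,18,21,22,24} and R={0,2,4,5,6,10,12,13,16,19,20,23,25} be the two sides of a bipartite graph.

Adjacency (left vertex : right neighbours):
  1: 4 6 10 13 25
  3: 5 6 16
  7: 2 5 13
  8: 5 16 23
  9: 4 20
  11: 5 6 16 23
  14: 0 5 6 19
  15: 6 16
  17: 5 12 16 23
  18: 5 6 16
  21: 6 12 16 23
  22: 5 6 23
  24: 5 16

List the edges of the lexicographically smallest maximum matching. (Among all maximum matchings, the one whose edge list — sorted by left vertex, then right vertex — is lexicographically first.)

|M| = 9 (so the lex-smallest maximum matching has 9 edges)
process left vertices in ascending order; for each, take the smallest-labelled available neighbour that still permits 9 edges overall, or leave it unmatched if none does
lex-smallest matching: {1-4, 3-5, 7-2, 8-16, 9-20, 11-6, 14-0, 17-12, 21-23}

Lex-smallest maximum matching: {(1,4), (3,5), (7,2), (8,16), (9,20), (11,6), (14,0), (17,12), (21,23)}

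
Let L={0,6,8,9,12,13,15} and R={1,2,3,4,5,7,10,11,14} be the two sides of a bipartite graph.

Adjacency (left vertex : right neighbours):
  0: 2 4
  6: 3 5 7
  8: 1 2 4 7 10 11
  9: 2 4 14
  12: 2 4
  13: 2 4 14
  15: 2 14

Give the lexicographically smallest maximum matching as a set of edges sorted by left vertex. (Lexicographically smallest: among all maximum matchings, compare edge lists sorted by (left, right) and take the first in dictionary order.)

|M| = 5 (so the lex-smallest maximum matching has 5 edges)
process left vertices in ascending order; for each, take the smallest-labelled available neighbour that still permits 5 edges overall, or leave it unmatched if none does
lex-smallest matching: {0-2, 6-3, 8-1, 9-4, 13-14}

Lex-smallest maximum matching: {(0,2), (6,3), (8,1), (9,4), (13,14)}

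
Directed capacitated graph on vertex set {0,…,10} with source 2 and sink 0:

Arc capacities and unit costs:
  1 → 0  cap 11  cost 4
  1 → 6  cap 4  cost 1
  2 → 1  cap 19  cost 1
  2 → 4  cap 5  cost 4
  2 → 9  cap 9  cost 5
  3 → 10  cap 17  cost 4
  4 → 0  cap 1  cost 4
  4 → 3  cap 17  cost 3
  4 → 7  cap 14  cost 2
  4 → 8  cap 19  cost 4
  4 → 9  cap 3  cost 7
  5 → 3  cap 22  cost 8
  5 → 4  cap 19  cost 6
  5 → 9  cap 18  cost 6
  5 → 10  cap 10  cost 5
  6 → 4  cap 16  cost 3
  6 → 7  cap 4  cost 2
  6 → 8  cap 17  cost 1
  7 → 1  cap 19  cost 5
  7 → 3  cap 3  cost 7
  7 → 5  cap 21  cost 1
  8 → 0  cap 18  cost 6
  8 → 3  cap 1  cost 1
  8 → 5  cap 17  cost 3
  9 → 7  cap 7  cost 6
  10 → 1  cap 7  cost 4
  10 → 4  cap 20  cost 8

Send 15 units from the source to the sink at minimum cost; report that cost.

Minimum cost for 15 units: 90

shortest-cost path #1: 2→1→0 push 11 @ unit cost 5 (adds 55)
shortest-cost path #2: 2→4→0 push 1 @ unit cost 8 (adds 8)
shortest-cost path #3: 2→1→6→8→0 push 3 @ unit cost 9 (adds 27)
total cost = 90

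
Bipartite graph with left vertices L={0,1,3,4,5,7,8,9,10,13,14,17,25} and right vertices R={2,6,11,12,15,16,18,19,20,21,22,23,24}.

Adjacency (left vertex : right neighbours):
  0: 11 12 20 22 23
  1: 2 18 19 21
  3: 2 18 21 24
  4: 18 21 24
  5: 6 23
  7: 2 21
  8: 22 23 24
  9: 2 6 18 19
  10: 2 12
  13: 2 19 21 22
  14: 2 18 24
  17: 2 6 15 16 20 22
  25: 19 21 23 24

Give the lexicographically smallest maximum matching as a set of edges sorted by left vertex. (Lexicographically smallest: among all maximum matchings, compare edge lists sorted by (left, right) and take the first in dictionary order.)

Lex-smallest maximum matching: {(0,11), (1,2), (3,18), (4,21), (5,6), (8,22), (9,19), (10,12), (14,24), (17,15), (25,23)}

|M| = 11 (so the lex-smallest maximum matching has 11 edges)
process left vertices in ascending order; for each, take the smallest-labelled available neighbour that still permits 11 edges overall, or leave it unmatched if none does
lex-smallest matching: {0-11, 1-2, 3-18, 4-21, 5-6, 8-22, 9-19, 10-12, 14-24, 17-15, 25-23}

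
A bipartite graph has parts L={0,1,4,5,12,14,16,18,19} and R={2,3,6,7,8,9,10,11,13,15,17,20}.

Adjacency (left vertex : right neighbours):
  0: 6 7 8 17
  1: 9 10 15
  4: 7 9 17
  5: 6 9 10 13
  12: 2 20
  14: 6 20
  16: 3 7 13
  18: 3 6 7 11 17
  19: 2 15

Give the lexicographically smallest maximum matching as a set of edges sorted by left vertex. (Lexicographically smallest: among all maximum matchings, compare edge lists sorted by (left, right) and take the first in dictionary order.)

|M| = 9 (so the lex-smallest maximum matching has 9 edges)
process left vertices in ascending order; for each, take the smallest-labelled available neighbour that still permits 9 edges overall, or leave it unmatched if none does
lex-smallest matching: {0-6, 1-9, 4-7, 5-10, 12-2, 14-20, 16-3, 18-11, 19-15}

Lex-smallest maximum matching: {(0,6), (1,9), (4,7), (5,10), (12,2), (14,20), (16,3), (18,11), (19,15)}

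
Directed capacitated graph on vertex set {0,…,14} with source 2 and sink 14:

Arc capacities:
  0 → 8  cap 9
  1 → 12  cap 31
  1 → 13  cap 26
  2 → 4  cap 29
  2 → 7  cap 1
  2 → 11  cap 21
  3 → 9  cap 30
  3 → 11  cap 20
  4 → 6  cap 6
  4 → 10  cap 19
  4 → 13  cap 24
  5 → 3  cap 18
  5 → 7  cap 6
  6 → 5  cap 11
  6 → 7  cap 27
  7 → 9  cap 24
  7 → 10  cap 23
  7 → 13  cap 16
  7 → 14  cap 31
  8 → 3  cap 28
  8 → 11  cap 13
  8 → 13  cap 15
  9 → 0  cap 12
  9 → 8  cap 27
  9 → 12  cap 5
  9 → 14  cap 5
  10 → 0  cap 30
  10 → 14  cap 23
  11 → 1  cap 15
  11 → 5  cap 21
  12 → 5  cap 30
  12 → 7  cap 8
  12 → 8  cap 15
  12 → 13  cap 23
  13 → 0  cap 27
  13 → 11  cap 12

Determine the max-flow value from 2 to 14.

Maximum flow value: 45

augment #1: 2→7→14 bottleneck 1, total now 1
augment #2: 2→4→10→14 bottleneck 19, total now 20
augment #3: 2→4→6→7→14 bottleneck 6, total now 26
augment #4: 2→11→5→7→14 bottleneck 6, total now 32
augment #5: 2→11→1→12→7→14 bottleneck 8, total now 40
augment #6: 2→11→5→3→9→14 bottleneck 5, total now 45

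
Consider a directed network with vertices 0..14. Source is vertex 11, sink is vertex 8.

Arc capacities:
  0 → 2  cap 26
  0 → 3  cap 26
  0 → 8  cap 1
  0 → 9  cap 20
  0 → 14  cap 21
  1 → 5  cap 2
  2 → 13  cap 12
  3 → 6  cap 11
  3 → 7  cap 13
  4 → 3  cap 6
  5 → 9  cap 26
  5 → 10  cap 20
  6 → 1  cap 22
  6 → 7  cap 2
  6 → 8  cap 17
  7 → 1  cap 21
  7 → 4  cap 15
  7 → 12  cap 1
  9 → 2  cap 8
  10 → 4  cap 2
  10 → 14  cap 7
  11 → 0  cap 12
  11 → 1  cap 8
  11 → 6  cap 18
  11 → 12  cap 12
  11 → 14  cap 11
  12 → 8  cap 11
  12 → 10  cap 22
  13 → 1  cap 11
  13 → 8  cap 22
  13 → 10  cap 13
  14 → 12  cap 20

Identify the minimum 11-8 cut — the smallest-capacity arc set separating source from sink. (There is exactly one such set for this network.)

augment #1: 11→0→8 push 1
augment #2: 11→6→8 push 17
augment #3: 11→12→8 push 11
augment #4: 11→0→2→13→8 push 11
augment #5: 11→1→5→9→2→13→8 push 1
max flow = 41; residual-reachable set from 11 gives S-side
cut edges (S→T): {(0,8), (2,13), (6,8), (12,8)} total cap 41

Min-cut arcs: {(0,8), (2,13), (6,8), (12,8)} (total capacity 41)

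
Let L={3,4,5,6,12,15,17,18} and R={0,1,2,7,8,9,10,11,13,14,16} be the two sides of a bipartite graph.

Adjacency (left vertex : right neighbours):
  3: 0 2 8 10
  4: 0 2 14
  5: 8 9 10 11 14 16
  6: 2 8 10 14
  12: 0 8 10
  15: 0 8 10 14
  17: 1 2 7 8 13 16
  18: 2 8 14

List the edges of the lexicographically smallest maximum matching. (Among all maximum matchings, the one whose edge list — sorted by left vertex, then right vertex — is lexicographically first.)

|M| = 7 (so the lex-smallest maximum matching has 7 edges)
process left vertices in ascending order; for each, take the smallest-labelled available neighbour that still permits 7 edges overall, or leave it unmatched if none does
lex-smallest matching: {3-0, 4-2, 5-9, 6-8, 12-10, 15-14, 17-1}

Lex-smallest maximum matching: {(3,0), (4,2), (5,9), (6,8), (12,10), (15,14), (17,1)}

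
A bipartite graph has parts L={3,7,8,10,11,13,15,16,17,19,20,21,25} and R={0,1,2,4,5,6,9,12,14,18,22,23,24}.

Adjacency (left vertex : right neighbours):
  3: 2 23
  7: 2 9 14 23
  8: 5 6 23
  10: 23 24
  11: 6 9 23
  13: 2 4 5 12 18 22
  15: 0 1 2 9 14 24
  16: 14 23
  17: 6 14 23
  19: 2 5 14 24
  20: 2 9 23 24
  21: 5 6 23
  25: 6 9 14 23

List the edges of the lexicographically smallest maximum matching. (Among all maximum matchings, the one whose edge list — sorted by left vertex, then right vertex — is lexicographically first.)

|M| = 9 (so the lex-smallest maximum matching has 9 edges)
process left vertices in ascending order; for each, take the smallest-labelled available neighbour that still permits 9 edges overall, or leave it unmatched if none does
lex-smallest matching: {3-2, 7-9, 8-5, 10-23, 11-6, 13-4, 15-0, 16-14, 19-24}

Lex-smallest maximum matching: {(3,2), (7,9), (8,5), (10,23), (11,6), (13,4), (15,0), (16,14), (19,24)}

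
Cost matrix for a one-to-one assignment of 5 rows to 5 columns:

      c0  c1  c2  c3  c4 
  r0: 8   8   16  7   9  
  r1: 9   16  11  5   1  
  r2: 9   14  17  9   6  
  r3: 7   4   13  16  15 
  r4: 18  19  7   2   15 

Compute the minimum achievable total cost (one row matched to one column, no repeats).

optimal assignment: row0→col3 (cost 7), row1→col4 (cost 1), row2→col0 (cost 9), row3→col1 (cost 4), row4→col2 (cost 7)
total = 7 + 1 + 9 + 4 + 7 = 28

Minimum assignment cost: 28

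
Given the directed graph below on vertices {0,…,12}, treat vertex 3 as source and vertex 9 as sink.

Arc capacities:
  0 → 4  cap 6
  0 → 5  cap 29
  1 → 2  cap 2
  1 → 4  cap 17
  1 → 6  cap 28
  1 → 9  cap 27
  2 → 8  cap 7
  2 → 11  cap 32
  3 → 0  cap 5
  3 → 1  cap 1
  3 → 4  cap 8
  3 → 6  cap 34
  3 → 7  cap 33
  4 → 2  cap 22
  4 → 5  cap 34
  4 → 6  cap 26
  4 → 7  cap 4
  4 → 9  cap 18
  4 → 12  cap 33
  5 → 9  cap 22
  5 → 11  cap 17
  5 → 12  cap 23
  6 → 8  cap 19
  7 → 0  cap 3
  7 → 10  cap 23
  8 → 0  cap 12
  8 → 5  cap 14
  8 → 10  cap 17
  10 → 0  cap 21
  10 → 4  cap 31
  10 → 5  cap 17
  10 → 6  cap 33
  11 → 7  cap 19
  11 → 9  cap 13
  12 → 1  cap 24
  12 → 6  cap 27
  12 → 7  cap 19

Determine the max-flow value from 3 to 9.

augment #1: 3→1→9 bottleneck 1, total now 1
augment #2: 3→4→9 bottleneck 8, total now 9
augment #3: 3→0→4→9 bottleneck 5, total now 14
augment #4: 3→6→8→5→9 bottleneck 14, total now 28
augment #5: 3→7→0→4→9 bottleneck 1, total now 29
augment #6: 3→7→0→5→9 bottleneck 2, total now 31
augment #7: 3→7→10→4→9 bottleneck 4, total now 35
augment #8: 3→7→10→5→9 bottleneck 6, total now 41
augment #9: 3→7→10→5→11→9 bottleneck 11, total now 52
augment #10: 3→6→8→0→5→11→9 bottleneck 2, total now 54
augment #11: 3→7→10→4→12→1→9 bottleneck 2, total now 56
augment #12: 3→6→8→0→5→12→1→9 bottleneck 3, total now 59

Maximum flow value: 59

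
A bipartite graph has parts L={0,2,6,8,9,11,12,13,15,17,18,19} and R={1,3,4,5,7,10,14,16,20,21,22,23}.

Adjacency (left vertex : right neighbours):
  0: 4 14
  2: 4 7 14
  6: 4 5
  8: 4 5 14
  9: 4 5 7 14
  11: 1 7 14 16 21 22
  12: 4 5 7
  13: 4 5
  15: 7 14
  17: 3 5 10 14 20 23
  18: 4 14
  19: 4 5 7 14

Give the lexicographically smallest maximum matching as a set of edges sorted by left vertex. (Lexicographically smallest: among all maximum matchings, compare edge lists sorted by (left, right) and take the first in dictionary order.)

Lex-smallest maximum matching: {(0,4), (2,7), (6,5), (8,14), (11,1), (17,3)}

|M| = 6 (so the lex-smallest maximum matching has 6 edges)
process left vertices in ascending order; for each, take the smallest-labelled available neighbour that still permits 6 edges overall, or leave it unmatched if none does
lex-smallest matching: {0-4, 2-7, 6-5, 8-14, 11-1, 17-3}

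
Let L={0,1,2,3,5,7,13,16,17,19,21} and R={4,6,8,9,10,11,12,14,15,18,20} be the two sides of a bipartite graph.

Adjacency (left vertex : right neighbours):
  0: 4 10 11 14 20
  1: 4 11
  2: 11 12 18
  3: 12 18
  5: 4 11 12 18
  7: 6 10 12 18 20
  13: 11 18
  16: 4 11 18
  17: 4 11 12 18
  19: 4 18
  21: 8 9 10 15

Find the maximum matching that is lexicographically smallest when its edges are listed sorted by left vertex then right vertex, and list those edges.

Lex-smallest maximum matching: {(0,10), (1,4), (2,11), (3,12), (5,18), (7,6), (21,8)}

|M| = 7 (so the lex-smallest maximum matching has 7 edges)
process left vertices in ascending order; for each, take the smallest-labelled available neighbour that still permits 7 edges overall, or leave it unmatched if none does
lex-smallest matching: {0-10, 1-4, 2-11, 3-12, 5-18, 7-6, 21-8}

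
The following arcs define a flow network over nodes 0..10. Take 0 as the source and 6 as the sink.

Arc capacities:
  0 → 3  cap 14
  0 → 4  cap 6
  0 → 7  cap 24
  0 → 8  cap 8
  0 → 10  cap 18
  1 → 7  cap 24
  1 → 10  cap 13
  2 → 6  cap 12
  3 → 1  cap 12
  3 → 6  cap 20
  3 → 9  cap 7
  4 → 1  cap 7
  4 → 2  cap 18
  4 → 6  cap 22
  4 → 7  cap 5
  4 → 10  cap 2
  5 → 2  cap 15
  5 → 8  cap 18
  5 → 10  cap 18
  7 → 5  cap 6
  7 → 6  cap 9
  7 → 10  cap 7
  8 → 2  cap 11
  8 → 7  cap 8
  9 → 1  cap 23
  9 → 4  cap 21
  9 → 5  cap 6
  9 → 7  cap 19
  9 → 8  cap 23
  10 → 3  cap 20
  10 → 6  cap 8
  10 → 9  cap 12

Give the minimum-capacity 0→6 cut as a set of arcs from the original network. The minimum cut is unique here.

Min-cut arcs: {(0,3), (0,4), (0,8), (0,10), (7,5), (7,6), (7,10)} (total capacity 68)

augment #1: 0→3→6 push 14
augment #2: 0→4→6 push 6
augment #3: 0→7→6 push 9
augment #4: 0→10→6 push 8
augment #5: 0→8→2→6 push 8
augment #6: 0→10→3→6 push 6
augment #7: 0→7→5→2→6 push 4
augment #8: 0→10→9→4→6 push 4
augment #9: 0→7→10→9→4→6 push 7
augment #10: 0→7→5→10→9→4→6 push 1
augment #11: 0→7→5→10→3→9→4→6 push 1
max flow = 68; residual-reachable set from 0 gives S-side
cut edges (S→T): {(0,3), (0,4), (0,8), (0,10), (7,5), (7,6), (7,10)} total cap 68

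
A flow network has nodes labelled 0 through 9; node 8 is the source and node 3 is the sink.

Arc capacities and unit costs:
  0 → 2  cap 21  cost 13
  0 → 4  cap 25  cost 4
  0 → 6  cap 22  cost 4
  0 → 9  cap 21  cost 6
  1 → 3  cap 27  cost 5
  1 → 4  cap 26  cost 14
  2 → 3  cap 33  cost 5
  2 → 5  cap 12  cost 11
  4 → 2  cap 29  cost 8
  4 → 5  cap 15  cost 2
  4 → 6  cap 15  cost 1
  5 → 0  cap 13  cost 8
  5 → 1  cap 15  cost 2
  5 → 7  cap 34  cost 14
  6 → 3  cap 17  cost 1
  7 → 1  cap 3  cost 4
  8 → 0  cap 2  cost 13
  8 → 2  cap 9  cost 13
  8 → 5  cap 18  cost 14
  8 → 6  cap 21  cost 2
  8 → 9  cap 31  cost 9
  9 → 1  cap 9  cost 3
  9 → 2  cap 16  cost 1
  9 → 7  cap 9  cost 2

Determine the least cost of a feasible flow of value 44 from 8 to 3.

shortest-cost path #1: 8→6→3 push 17 @ unit cost 3 (adds 51)
shortest-cost path #2: 8→9→2→3 push 16 @ unit cost 15 (adds 240)
shortest-cost path #3: 8→9→1→3 push 9 @ unit cost 17 (adds 153)
shortest-cost path #4: 8→2→3 push 2 @ unit cost 18 (adds 36)
total cost = 480

Minimum cost for 44 units: 480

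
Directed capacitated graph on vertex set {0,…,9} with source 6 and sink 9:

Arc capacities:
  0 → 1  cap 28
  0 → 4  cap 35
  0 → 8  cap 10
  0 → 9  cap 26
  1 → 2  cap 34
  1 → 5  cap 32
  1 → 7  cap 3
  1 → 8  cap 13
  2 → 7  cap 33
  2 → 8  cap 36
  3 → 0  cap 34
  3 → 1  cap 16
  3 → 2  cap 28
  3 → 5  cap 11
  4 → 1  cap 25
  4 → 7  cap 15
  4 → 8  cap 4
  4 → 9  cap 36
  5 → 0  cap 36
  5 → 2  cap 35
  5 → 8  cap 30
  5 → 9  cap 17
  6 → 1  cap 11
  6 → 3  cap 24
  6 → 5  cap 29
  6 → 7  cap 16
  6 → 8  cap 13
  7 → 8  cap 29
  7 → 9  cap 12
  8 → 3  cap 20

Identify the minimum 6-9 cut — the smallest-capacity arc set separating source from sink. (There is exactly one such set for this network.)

Min-cut arcs: {(0,4), (0,9), (5,9), (7,9)} (total capacity 90)

augment #1: 6→5→9 push 17
augment #2: 6→7→9 push 12
augment #3: 6→3→0→9 push 24
augment #4: 6→5→0→9 push 2
augment #5: 6→5→0→4→9 push 10
augment #6: 6→1→5→0→4→9 push 11
augment #7: 6→8→3→0→4→9 push 10
augment #8: 6→8→3→5→0→4→9 push 3
augment #9: 6→7→8→3→5→0→4→9 push 1
max flow = 90; residual-reachable set from 6 gives S-side
cut edges (S→T): {(0,4), (0,9), (5,9), (7,9)} total cap 90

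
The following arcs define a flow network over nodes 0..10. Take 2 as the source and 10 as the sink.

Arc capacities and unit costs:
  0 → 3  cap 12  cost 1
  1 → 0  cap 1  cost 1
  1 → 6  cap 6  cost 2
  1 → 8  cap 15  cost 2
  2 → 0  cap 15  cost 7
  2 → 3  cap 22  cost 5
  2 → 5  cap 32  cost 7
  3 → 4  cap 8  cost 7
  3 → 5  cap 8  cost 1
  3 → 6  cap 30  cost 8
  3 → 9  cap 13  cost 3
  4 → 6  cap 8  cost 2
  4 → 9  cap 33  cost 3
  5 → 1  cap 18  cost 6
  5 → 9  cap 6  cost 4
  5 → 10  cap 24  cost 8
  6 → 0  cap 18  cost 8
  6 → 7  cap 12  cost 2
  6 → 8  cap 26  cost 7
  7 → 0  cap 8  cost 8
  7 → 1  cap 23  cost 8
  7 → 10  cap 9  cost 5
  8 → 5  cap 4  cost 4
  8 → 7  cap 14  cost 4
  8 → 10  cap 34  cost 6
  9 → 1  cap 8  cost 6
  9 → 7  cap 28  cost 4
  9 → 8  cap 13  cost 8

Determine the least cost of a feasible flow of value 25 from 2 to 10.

Minimum cost for 25 units: 369

shortest-cost path #1: 2→3→5→10 push 8 @ unit cost 14 (adds 112)
shortest-cost path #2: 2→5→10 push 16 @ unit cost 15 (adds 240)
shortest-cost path #3: 2→3→9→7→10 push 1 @ unit cost 17 (adds 17)
total cost = 369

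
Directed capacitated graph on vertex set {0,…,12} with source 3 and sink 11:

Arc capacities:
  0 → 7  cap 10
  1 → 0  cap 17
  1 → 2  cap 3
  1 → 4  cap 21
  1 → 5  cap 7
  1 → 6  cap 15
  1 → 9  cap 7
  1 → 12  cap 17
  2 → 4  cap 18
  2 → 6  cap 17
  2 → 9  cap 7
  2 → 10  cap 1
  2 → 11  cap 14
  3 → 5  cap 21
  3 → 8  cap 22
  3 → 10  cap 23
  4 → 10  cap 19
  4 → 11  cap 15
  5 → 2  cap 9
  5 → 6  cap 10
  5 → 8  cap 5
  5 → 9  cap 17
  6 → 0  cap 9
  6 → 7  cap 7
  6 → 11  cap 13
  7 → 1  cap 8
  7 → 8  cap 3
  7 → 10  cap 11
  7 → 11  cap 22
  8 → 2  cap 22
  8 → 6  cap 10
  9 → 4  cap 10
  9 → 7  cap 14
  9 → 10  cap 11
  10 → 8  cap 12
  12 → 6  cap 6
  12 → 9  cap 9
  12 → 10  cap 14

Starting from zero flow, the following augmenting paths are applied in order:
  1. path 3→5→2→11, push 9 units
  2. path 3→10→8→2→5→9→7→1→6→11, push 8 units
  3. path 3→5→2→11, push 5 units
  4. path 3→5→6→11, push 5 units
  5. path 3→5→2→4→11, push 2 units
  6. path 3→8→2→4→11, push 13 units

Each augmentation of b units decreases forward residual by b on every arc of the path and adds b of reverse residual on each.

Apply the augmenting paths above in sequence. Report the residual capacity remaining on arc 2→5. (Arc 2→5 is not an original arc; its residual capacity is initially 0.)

after path 1 (3→5→2→11, push 9): res(2,5)=9
after path 2 (3→10→8→2→5→9→7→1→6→11, push 8): res(2,5)=1
after path 3 (3→5→2→11, push 5): res(2,5)=6
after path 4 (3→5→6→11, push 5): res(2,5)=6
after path 5 (3→5→2→4→11, push 2): res(2,5)=8
after path 6 (3→8→2→4→11, push 13): res(2,5)=8

Residual capacity of (2,5): 8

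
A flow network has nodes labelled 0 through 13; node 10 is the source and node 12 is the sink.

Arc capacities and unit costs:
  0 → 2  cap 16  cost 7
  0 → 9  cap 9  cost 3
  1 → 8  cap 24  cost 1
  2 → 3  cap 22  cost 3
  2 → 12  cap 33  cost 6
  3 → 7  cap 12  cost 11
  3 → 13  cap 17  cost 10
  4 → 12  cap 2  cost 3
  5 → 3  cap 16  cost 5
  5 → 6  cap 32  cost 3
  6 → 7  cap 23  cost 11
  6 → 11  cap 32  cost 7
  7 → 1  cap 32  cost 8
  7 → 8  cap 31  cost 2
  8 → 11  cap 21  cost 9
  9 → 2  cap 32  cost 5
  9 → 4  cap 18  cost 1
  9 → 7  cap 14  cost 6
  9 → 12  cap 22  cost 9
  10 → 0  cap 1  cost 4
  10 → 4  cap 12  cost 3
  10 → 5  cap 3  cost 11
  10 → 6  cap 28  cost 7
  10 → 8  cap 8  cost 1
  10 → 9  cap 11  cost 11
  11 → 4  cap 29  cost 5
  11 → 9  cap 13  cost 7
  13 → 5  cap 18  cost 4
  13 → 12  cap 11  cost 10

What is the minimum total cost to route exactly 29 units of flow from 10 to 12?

Minimum cost for 29 units: 683

shortest-cost path #1: 10→4→12 push 2 @ unit cost 6 (adds 12)
shortest-cost path #2: 10→0→9→12 push 1 @ unit cost 16 (adds 16)
shortest-cost path #3: 10→9→12 push 11 @ unit cost 20 (adds 220)
shortest-cost path #4: 10→8→11→9→12 push 8 @ unit cost 26 (adds 208)
shortest-cost path #5: 10→6→11→9→12 push 2 @ unit cost 30 (adds 60)
shortest-cost path #6: 10→6→11→9→0→2→12 push 1 @ unit cost 31 (adds 31)
shortest-cost path #7: 10→6→11→9→2→12 push 2 @ unit cost 32 (adds 64)
shortest-cost path #8: 10→5→3→13→12 push 2 @ unit cost 36 (adds 72)
total cost = 683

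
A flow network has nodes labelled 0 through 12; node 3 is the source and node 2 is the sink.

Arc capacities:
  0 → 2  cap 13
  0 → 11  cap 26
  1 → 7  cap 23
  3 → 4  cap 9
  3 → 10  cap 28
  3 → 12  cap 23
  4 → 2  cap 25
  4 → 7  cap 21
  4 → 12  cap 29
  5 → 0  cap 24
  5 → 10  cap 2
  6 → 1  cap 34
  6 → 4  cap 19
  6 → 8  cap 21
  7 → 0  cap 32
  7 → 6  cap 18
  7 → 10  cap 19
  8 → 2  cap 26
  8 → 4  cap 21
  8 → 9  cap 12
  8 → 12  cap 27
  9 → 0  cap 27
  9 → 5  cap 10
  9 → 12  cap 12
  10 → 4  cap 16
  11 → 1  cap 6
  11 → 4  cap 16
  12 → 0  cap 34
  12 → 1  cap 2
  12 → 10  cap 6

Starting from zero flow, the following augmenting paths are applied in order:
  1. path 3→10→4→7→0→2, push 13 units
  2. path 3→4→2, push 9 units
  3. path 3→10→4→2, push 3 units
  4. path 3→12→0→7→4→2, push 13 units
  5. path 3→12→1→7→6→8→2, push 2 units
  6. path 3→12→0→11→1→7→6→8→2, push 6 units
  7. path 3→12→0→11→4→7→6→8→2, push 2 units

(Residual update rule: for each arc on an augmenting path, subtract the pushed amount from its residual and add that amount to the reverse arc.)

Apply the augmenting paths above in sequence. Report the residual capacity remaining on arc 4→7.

after path 1 (3→10→4→7→0→2, push 13): res(4,7)=8
after path 2 (3→4→2, push 9): res(4,7)=8
after path 3 (3→10→4→2, push 3): res(4,7)=8
after path 4 (3→12→0→7→4→2, push 13): res(4,7)=21
after path 5 (3→12→1→7→6→8→2, push 2): res(4,7)=21
after path 6 (3→12→0→11→1→7→6→8→2, push 6): res(4,7)=21
after path 7 (3→12→0→11→4→7→6→8→2, push 2): res(4,7)=19

Residual capacity of (4,7): 19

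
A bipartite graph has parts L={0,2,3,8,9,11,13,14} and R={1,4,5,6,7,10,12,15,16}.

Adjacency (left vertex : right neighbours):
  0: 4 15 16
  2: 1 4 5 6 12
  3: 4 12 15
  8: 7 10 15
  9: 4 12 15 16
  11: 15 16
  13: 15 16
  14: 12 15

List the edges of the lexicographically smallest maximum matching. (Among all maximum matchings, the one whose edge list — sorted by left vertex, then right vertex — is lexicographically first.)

|M| = 6 (so the lex-smallest maximum matching has 6 edges)
process left vertices in ascending order; for each, take the smallest-labelled available neighbour that still permits 6 edges overall, or leave it unmatched if none does
lex-smallest matching: {0-4, 2-1, 3-12, 8-7, 9-15, 11-16}

Lex-smallest maximum matching: {(0,4), (2,1), (3,12), (8,7), (9,15), (11,16)}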